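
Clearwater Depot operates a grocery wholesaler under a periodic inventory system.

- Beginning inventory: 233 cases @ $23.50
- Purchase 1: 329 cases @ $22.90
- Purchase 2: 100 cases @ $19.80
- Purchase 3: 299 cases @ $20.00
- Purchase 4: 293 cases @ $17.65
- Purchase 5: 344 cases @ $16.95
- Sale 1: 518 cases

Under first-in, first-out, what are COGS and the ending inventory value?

COGS = $12,002.00; ending inventory = $19,969.85

Sale 1 (518) [FIFO — oldest first]: 233 @ $23.50 + 285 @ $22.90 = $12,002.00
Ending inventory: 44 @ $22.90 + 100 @ $19.80 + 299 @ $20.00 + 293 @ $17.65 + 344 @ $16.95 = $19,969.85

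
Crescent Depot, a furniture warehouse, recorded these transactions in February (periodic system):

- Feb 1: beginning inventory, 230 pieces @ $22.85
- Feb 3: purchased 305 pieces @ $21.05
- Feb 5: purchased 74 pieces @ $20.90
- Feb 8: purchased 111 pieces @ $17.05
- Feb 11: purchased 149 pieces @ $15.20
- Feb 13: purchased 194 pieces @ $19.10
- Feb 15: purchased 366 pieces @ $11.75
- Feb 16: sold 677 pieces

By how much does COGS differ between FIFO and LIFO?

$4,597.45

FIFO COGS: 230 @ $22.85 + 305 @ $21.05 + 74 @ $20.90 + 68 @ $17.05 = $14,381.75
LIFO COGS: 366 @ $11.75 + 194 @ $19.10 + 117 @ $15.20 = $9,784.30
Difference = |$14,381.75 − $9,784.30| = $4,597.45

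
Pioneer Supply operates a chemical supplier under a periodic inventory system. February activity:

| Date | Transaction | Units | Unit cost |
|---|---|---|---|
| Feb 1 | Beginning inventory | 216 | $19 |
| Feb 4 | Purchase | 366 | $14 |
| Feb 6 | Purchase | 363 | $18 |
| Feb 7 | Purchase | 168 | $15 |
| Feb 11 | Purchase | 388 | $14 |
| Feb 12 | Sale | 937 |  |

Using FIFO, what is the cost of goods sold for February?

COGS = $15,618

Feb 12, 937 sold [FIFO — oldest first]: 216 @ $19 + 366 @ $14 + 355 @ $18 = $15,618
Ending inventory: 8 @ $18 + 168 @ $15 + 388 @ $14 = $8,096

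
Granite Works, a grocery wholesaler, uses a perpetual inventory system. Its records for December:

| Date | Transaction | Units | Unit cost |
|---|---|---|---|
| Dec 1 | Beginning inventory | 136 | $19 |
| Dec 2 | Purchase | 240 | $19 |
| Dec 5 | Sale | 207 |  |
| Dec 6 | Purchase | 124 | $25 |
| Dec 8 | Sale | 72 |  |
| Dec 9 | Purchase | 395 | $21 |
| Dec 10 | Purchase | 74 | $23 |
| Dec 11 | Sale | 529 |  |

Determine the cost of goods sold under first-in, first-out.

COGS = $16,712

Dec 5, 207 sold [FIFO — oldest first]: 136 @ $19 + 71 @ $19 = $3,933
Dec 8, 72 sold [FIFO — oldest first]: 72 @ $19 = $1,368
Dec 11, 529 sold [FIFO — oldest first]: 97 @ $19 + 124 @ $25 + 308 @ $21 = $11,411
Total COGS = $3,933 + $1,368 + $11,411 = $16,712
Ending inventory: 87 @ $21 + 74 @ $23 = $3,529
Check: goods available $20,241 = COGS $16,712 + ending $3,529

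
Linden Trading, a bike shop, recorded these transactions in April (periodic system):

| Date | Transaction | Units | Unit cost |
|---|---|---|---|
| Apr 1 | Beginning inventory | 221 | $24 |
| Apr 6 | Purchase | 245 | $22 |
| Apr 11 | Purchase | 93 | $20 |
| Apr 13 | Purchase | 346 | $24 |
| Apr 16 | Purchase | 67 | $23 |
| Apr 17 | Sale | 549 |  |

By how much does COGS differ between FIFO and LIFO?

$297

FIFO COGS: 221 @ $24 + 245 @ $22 + 83 @ $20 = $12,354
LIFO COGS: 67 @ $23 + 346 @ $24 + 93 @ $20 + 43 @ $22 = $12,651
Difference = |$12,354 − $12,651| = $297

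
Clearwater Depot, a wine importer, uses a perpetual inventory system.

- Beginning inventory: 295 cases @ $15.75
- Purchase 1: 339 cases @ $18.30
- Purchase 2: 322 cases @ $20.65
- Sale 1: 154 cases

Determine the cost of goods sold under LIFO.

Sale 1 (154) [LIFO — newest first]: 154 @ $20.65 = $3,180.10
Ending inventory: 295 @ $15.75 + 339 @ $18.30 + 168 @ $20.65 = $14,319.15

COGS = $3,180.10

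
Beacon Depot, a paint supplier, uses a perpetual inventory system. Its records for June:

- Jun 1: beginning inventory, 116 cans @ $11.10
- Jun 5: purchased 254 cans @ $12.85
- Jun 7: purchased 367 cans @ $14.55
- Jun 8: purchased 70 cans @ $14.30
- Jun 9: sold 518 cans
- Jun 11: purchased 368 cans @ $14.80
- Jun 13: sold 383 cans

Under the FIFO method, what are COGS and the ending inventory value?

Jun 9, 518 sold [FIFO — oldest first]: 116 @ $11.10 + 254 @ $12.85 + 148 @ $14.55 = $6,704.90
Jun 13, 383 sold [FIFO — oldest first]: 219 @ $14.55 + 70 @ $14.30 + 94 @ $14.80 = $5,578.65
Total COGS = $6,704.90 + $5,578.65 = $12,283.55
Ending inventory: 274 @ $14.80 = $4,055.20

COGS = $12,283.55; ending inventory = $4,055.20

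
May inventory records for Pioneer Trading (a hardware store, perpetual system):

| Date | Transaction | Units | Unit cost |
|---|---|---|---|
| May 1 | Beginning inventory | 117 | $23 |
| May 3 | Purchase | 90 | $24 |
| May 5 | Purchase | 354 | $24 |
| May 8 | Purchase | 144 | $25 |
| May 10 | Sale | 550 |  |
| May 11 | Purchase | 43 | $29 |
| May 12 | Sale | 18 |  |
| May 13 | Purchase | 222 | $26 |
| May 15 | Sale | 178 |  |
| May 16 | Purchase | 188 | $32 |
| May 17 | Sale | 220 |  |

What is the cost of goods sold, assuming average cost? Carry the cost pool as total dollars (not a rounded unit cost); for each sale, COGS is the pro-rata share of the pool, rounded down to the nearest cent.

After May 1: 117 on hand, pool $2,691.00 (≈ $23.0000 each)
After May 3: 207 on hand, pool $4,851.00 (≈ $23.4348 each)
After May 5: 561 on hand, pool $13,347.00 (≈ $23.7914 each)
After May 8: 705 on hand, pool $16,947.00 (≈ $24.0383 each)
May 10, sell 550: 550/705 × $16,947.00 → $13,221.06
After May 11: 198 on hand, pool $4,972.94 (≈ $25.1159 each)
May 12, sell 18: 18/198 × $4,972.94 → $452.08
After May 13: 402 on hand, pool $10,292.86 (≈ $25.6041 each)
May 15, sell 178: 178/402 × $10,292.86 → $4,557.53
After May 16: 412 on hand, pool $11,751.33 (≈ $28.5226 each)
May 17, sell 220: 220/412 × $11,751.33 → $6,274.98
Total COGS = $13,221.06 + $452.08 + $4,557.53 + $6,274.98 = $24,505.65
Ending inventory (cost pool remaining) = $5,476.35
Check: goods available $29,982.00 = COGS $24,505.65 + ending $5,476.35

COGS = $24,505.65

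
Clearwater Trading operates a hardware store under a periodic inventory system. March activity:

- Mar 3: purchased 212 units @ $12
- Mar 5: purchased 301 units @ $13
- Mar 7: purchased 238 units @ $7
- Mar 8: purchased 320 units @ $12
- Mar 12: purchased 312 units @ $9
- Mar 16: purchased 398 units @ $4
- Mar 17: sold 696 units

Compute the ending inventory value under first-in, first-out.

Ending inventory = $8,625

Mar 17, 696 sold [FIFO — oldest first]: 212 @ $12 + 301 @ $13 + 183 @ $7 = $7,738
Ending inventory: 55 @ $7 + 320 @ $12 + 312 @ $9 + 398 @ $4 = $8,625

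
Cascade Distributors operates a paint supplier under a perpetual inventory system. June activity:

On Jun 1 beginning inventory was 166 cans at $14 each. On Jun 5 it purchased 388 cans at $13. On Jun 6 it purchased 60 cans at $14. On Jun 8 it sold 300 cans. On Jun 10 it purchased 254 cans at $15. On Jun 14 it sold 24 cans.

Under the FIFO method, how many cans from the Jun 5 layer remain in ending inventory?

Jun 8, 300 sold [FIFO — oldest first]: 166 @ $14 + 134 @ $13 = $4,066
Jun 14, 24 sold [FIFO — oldest first]: 24 @ $13 = $312
Total COGS = $4,066 + $312 = $4,378
Ending inventory: 230 @ $13 + 60 @ $14 + 254 @ $15 = $7,640
Check: goods available $12,018 = COGS $4,378 + ending $7,640

230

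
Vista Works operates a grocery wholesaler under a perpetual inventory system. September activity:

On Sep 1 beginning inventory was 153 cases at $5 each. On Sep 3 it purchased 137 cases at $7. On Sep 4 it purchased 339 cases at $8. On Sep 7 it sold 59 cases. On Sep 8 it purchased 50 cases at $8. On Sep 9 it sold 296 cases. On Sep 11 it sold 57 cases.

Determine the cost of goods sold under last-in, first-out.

Sep 7, 59 sold [LIFO — newest first]: 59 @ $8 = $472
Sep 9, 296 sold [LIFO — newest first]: 50 @ $8 + 246 @ $8 = $2,368
Sep 11, 57 sold [LIFO — newest first]: 34 @ $8 + 23 @ $7 = $433
Total COGS = $472 + $2,368 + $433 = $3,273
Ending inventory: 153 @ $5 + 114 @ $7 = $1,563

COGS = $3,273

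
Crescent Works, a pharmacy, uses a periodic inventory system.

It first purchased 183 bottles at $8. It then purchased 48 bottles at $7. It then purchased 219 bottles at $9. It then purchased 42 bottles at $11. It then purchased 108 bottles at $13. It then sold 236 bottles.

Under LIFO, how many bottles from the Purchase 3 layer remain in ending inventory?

Sale 1 (236) [LIFO — newest first]: 108 @ $13 + 42 @ $11 + 86 @ $9 = $2,640
Ending inventory: 183 @ $8 + 48 @ $7 + 133 @ $9 = $2,997
Check: goods available $5,637 = COGS $2,640 + ending $2,997

133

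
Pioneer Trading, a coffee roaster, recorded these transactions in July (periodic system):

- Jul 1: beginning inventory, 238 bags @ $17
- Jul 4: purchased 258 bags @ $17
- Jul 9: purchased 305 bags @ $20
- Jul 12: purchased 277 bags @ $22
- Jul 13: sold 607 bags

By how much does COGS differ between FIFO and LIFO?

FIFO COGS: 238 @ $17 + 258 @ $17 + 111 @ $20 = $10,652
LIFO COGS: 277 @ $22 + 305 @ $20 + 25 @ $17 = $12,619
Difference = |$10,652 − $12,619| = $1,967

$1,967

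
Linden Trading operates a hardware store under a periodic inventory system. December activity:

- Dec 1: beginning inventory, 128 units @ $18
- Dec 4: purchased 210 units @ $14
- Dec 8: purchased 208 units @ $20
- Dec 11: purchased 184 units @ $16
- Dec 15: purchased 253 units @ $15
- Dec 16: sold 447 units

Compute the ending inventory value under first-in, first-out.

Ending inventory = $8,719

Dec 16, 447 sold [FIFO — oldest first]: 128 @ $18 + 210 @ $14 + 109 @ $20 = $7,424
Ending inventory: 99 @ $20 + 184 @ $16 + 253 @ $15 = $8,719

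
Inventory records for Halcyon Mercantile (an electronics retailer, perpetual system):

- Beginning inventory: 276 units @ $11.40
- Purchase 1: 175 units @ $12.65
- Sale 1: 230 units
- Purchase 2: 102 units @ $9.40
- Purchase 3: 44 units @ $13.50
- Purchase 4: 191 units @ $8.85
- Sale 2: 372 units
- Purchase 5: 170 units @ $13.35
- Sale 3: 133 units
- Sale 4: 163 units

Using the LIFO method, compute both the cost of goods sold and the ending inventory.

COGS = $10,188.80; ending inventory = $684.00

Sale 1 (230) [LIFO — newest first]: 175 @ $12.65 + 55 @ $11.40 = $2,840.75
Sale 2 (372) [LIFO — newest first]: 191 @ $8.85 + 44 @ $13.50 + 102 @ $9.40 + 35 @ $11.40 = $3,642.15
Sale 3 (133) [LIFO — newest first]: 133 @ $13.35 = $1,775.55
Sale 4 (163) [LIFO — newest first]: 37 @ $13.35 + 126 @ $11.40 = $1,930.35
Total COGS = $2,840.75 + $3,642.15 + $1,775.55 + $1,930.35 = $10,188.80
Ending inventory: 60 @ $11.40 = $684.00
Check: goods available $10,872.80 = COGS $10,188.80 + ending $684.00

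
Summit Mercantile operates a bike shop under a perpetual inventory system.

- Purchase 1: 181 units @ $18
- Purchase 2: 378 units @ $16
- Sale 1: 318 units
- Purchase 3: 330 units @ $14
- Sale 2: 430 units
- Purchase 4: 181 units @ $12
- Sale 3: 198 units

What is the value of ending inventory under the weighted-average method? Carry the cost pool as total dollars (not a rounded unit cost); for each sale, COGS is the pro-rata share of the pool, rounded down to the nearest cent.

Ending inventory = $1,657.28

After Purchase 1: 181 on hand, pool $3,258.00 (≈ $18.0000 each)
After Purchase 2: 559 on hand, pool $9,306.00 (≈ $16.6476 each)
Sale 1, sell 318: 318/559 × $9,306.00 → $5,293.93
After Purchase 3: 571 on hand, pool $8,632.07 (≈ $15.1175 each)
Sale 2, sell 430: 430/571 × $8,632.07 → $6,500.50
After Purchase 4: 322 on hand, pool $4,303.57 (≈ $13.3651 each)
Sale 3, sell 198: 198/322 × $4,303.57 → $2,646.29
Total COGS = $5,293.93 + $6,500.50 + $2,646.29 = $14,440.72
Ending inventory (cost pool remaining) = $1,657.28
Check: goods available $16,098.00 = COGS $14,440.72 + ending $1,657.28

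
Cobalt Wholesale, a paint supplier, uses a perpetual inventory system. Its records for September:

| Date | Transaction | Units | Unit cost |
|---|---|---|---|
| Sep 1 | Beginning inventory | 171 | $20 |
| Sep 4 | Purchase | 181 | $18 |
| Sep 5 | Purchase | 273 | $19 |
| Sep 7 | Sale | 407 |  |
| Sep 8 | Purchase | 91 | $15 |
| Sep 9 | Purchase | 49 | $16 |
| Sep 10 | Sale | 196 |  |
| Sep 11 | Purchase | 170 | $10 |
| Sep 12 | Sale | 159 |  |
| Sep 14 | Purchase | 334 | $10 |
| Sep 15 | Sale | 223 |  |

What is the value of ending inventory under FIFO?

Sep 7, 407 sold [FIFO — oldest first]: 171 @ $20 + 181 @ $18 + 55 @ $19 = $7,723
Sep 10, 196 sold [FIFO — oldest first]: 196 @ $19 = $3,724
Sep 12, 159 sold [FIFO — oldest first]: 22 @ $19 + 91 @ $15 + 46 @ $16 = $2,519
Sep 15, 223 sold [FIFO — oldest first]: 3 @ $16 + 170 @ $10 + 50 @ $10 = $2,248
Total COGS = $7,723 + $3,724 + $2,519 + $2,248 = $16,214
Ending inventory: 284 @ $10 = $2,840

Ending inventory = $2,840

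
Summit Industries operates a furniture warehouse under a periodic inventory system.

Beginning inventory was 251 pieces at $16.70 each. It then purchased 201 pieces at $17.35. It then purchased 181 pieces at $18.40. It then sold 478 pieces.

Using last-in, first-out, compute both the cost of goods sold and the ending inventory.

COGS = $8,420.95; ending inventory = $2,588.50

Sale 1 (478) [LIFO — newest first]: 181 @ $18.40 + 201 @ $17.35 + 96 @ $16.70 = $8,420.95
Ending inventory: 155 @ $16.70 = $2,588.50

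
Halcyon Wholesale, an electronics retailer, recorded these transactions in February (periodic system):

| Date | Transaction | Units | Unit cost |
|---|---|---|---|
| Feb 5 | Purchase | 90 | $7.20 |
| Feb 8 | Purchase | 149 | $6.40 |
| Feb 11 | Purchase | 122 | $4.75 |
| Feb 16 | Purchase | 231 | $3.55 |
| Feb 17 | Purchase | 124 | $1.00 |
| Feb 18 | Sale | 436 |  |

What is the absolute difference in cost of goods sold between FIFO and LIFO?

$1,118.55

FIFO COGS: 90 @ $7.20 + 149 @ $6.40 + 122 @ $4.75 + 75 @ $3.55 = $2,447.35
LIFO COGS: 124 @ $1.00 + 231 @ $3.55 + 81 @ $4.75 = $1,328.80
Difference = |$2,447.35 − $1,328.80| = $1,118.55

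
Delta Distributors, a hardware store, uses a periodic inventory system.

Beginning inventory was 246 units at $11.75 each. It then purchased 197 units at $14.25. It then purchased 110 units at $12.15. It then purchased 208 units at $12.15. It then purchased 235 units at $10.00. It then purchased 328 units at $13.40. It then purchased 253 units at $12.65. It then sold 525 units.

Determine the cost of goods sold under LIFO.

Sale 1 (525) [LIFO — newest first]: 253 @ $12.65 + 272 @ $13.40 = $6,845.25
Ending inventory: 246 @ $11.75 + 197 @ $14.25 + 110 @ $12.15 + 208 @ $12.15 + 235 @ $10.00 + 56 @ $13.40 = $12,661.85

COGS = $6,845.25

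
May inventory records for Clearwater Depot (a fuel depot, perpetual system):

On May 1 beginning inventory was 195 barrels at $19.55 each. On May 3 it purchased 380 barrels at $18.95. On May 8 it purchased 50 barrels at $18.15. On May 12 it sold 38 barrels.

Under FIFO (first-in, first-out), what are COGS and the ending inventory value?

COGS = $742.90; ending inventory = $11,177.85

May 12, 38 sold [FIFO — oldest first]: 38 @ $19.55 = $742.90
Ending inventory: 157 @ $19.55 + 380 @ $18.95 + 50 @ $18.15 = $11,177.85
Check: goods available $11,920.75 = COGS $742.90 + ending $11,177.85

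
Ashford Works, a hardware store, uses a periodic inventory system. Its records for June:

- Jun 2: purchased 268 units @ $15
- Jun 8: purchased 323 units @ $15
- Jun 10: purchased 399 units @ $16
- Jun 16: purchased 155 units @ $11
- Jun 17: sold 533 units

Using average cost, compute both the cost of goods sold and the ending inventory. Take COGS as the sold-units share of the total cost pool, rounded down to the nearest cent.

COGS = $7,892.12; ending inventory = $9,061.88

Jun 17, sell 533: 533/1145 × $16,954.00 → $7,892.12
Ending inventory (cost pool remaining) = $9,061.88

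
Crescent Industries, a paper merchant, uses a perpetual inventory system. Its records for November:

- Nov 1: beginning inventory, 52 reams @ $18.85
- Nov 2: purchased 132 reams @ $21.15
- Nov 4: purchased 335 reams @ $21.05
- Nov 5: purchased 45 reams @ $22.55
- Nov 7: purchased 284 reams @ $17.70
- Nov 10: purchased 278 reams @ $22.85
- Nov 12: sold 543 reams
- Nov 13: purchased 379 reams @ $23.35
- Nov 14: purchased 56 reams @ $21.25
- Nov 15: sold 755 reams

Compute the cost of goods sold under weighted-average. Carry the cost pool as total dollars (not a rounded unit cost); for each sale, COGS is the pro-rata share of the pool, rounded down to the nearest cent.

COGS = $27,557.83

After Nov 1: 52 on hand, pool $980.20 (≈ $18.8500 each)
After Nov 2: 184 on hand, pool $3,772.00 (≈ $20.5000 each)
After Nov 4: 519 on hand, pool $10,823.75 (≈ $20.8550 each)
After Nov 5: 564 on hand, pool $11,838.50 (≈ $20.9902 each)
After Nov 7: 848 on hand, pool $16,865.30 (≈ $19.8883 each)
After Nov 10: 1126 on hand, pool $23,217.60 (≈ $20.6195 each)
Nov 12, sell 543: 543/1126 × $23,217.60 → $11,196.40
After Nov 13: 962 on hand, pool $20,870.85 (≈ $21.6953 each)
After Nov 14: 1018 on hand, pool $22,060.85 (≈ $21.6708 each)
Nov 15, sell 755: 755/1018 × $22,060.85 → $16,361.43
Total COGS = $11,196.40 + $16,361.43 = $27,557.83
Ending inventory (cost pool remaining) = $5,699.42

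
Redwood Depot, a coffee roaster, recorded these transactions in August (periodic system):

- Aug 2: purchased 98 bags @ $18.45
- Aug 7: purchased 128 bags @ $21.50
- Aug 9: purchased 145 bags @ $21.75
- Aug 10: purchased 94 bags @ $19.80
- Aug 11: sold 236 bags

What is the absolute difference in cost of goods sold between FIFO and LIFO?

$172.10

FIFO COGS: 98 @ $18.45 + 128 @ $21.50 + 10 @ $21.75 = $4,777.60
LIFO COGS: 94 @ $19.80 + 142 @ $21.75 = $4,949.70
Difference = |$4,777.60 − $4,949.70| = $172.10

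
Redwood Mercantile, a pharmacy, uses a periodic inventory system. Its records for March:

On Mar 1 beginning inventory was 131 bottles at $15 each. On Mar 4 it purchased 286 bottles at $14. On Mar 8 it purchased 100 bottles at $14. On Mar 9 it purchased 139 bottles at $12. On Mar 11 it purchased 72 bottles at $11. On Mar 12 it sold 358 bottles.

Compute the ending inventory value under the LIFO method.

Ending inventory = $5,311

Mar 12, 358 sold [LIFO — newest first]: 72 @ $11 + 139 @ $12 + 100 @ $14 + 47 @ $14 = $4,518
Ending inventory: 131 @ $15 + 239 @ $14 = $5,311
Check: goods available $9,829 = COGS $4,518 + ending $5,311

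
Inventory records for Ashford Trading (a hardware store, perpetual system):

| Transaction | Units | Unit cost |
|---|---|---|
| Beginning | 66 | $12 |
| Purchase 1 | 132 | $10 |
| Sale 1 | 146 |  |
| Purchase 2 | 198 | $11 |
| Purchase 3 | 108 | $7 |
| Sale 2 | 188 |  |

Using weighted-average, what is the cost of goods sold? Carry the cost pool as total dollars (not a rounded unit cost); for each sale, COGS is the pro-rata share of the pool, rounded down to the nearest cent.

COGS = $3,389.36

After Beginning: 66 on hand, pool $792.00 (≈ $12.0000 each)
After Purchase 1: 198 on hand, pool $2,112.00 (≈ $10.6667 each)
Sale 1, sell 146: 146/198 × $2,112.00 → $1,557.33
After Purchase 2: 250 on hand, pool $2,732.67 (≈ $10.9307 each)
After Purchase 3: 358 on hand, pool $3,488.67 (≈ $9.7449 each)
Sale 2, sell 188: 188/358 × $3,488.67 → $1,832.03
Total COGS = $1,557.33 + $1,832.03 = $3,389.36
Ending inventory (cost pool remaining) = $1,656.64
Check: goods available $5,046.00 = COGS $3,389.36 + ending $1,656.64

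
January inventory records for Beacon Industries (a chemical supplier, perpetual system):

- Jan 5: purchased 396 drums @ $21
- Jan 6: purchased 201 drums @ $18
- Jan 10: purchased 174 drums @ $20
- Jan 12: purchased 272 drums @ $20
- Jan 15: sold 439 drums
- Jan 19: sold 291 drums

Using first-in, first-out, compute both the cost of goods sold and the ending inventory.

Jan 15, 439 sold [FIFO — oldest first]: 396 @ $21 + 43 @ $18 = $9,090
Jan 19, 291 sold [FIFO — oldest first]: 158 @ $18 + 133 @ $20 = $5,504
Total COGS = $9,090 + $5,504 = $14,594
Ending inventory: 41 @ $20 + 272 @ $20 = $6,260

COGS = $14,594; ending inventory = $6,260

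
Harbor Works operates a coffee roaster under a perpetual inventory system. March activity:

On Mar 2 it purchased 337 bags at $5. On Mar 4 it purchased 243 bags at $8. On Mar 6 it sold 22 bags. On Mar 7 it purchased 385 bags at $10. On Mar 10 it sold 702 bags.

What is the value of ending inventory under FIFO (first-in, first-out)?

Mar 6, 22 sold [FIFO — oldest first]: 22 @ $5 = $110
Mar 10, 702 sold [FIFO — oldest first]: 315 @ $5 + 243 @ $8 + 144 @ $10 = $4,959
Total COGS = $110 + $4,959 = $5,069
Ending inventory: 241 @ $10 = $2,410

Ending inventory = $2,410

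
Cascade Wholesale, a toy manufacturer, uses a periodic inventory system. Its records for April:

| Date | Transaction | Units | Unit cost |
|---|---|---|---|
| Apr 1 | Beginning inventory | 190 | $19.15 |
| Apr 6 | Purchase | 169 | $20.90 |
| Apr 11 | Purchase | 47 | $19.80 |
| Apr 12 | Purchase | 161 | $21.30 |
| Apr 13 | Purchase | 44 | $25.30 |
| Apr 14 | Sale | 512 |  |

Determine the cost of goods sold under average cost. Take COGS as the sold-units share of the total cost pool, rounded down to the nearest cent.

Apr 14, sell 512: 512/611 × $12,643.70 → $10,595.04
Ending inventory (cost pool remaining) = $2,048.66

COGS = $10,595.04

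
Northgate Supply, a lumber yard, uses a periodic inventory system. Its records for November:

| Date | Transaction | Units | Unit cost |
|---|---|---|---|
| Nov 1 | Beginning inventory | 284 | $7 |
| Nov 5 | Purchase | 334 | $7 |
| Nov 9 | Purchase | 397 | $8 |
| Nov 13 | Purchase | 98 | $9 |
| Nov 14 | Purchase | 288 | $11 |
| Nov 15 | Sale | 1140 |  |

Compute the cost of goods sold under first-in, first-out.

Nov 15, 1140 sold [FIFO — oldest first]: 284 @ $7 + 334 @ $7 + 397 @ $8 + 98 @ $9 + 27 @ $11 = $8,681
Ending inventory: 261 @ $11 = $2,871

COGS = $8,681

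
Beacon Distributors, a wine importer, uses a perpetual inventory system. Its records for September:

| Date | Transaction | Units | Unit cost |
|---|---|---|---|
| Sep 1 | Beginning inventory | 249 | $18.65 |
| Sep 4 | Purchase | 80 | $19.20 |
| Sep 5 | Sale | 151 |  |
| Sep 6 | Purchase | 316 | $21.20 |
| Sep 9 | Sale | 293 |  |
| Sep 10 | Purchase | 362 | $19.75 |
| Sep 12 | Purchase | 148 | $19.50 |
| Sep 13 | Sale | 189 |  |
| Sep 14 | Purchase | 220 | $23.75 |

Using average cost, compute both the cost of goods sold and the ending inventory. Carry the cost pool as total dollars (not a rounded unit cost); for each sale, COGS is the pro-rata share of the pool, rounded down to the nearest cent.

COGS = $12,546.71; ending inventory = $15,592.84

After Sep 1: 249 on hand, pool $4,643.85 (≈ $18.6500 each)
After Sep 4: 329 on hand, pool $6,179.85 (≈ $18.7837 each)
Sep 5, sell 151: 151/329 × $6,179.85 → $2,836.34
After Sep 6: 494 on hand, pool $10,042.71 (≈ $20.3294 each)
Sep 9, sell 293: 293/494 × $10,042.71 → $5,956.50
After Sep 10: 563 on hand, pool $11,235.71 (≈ $19.9569 each)
After Sep 12: 711 on hand, pool $14,121.71 (≈ $19.8618 each)
Sep 13, sell 189: 189/711 × $14,121.71 → $3,753.87
After Sep 14: 742 on hand, pool $15,592.84 (≈ $21.0146 each)
Total COGS = $2,836.34 + $5,956.50 + $3,753.87 = $12,546.71
Ending inventory (cost pool remaining) = $15,592.84
Check: goods available $28,139.55 = COGS $12,546.71 + ending $15,592.84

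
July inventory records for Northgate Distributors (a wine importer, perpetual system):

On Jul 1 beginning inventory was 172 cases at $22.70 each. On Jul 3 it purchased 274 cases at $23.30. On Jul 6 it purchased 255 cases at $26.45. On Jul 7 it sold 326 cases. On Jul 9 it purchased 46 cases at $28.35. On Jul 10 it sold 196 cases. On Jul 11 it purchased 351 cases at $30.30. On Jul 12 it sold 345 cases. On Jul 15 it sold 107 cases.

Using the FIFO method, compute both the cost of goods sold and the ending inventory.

COGS = $25,215.55; ending inventory = $3,757.20

Jul 7, 326 sold [FIFO — oldest first]: 172 @ $22.70 + 154 @ $23.30 = $7,492.60
Jul 10, 196 sold [FIFO — oldest first]: 120 @ $23.30 + 76 @ $26.45 = $4,806.20
Jul 12, 345 sold [FIFO — oldest first]: 179 @ $26.45 + 46 @ $28.35 + 120 @ $30.30 = $9,674.65
Jul 15, 107 sold [FIFO — oldest first]: 107 @ $30.30 = $3,242.10
Total COGS = $7,492.60 + $4,806.20 + $9,674.65 + $3,242.10 = $25,215.55
Ending inventory: 124 @ $30.30 = $3,757.20
Check: goods available $28,972.75 = COGS $25,215.55 + ending $3,757.20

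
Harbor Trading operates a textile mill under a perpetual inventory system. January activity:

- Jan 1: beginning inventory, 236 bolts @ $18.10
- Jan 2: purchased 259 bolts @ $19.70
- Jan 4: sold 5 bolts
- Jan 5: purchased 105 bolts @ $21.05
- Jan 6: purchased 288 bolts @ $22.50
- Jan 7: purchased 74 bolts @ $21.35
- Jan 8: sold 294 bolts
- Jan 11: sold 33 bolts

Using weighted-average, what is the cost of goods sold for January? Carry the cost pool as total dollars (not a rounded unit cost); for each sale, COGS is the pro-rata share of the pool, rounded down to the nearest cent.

COGS = $6,774.55

After Jan 1: 236 on hand, pool $4,271.60 (≈ $18.1000 each)
After Jan 2: 495 on hand, pool $9,373.90 (≈ $18.9372 each)
Jan 4, sell 5: 5/495 × $9,373.90 → $94.68
After Jan 5: 595 on hand, pool $11,489.47 (≈ $19.3100 each)
After Jan 6: 883 on hand, pool $17,969.47 (≈ $20.3505 each)
After Jan 7: 957 on hand, pool $19,549.37 (≈ $20.4278 each)
Jan 8, sell 294: 294/957 × $19,549.37 → $6,005.76
Jan 11, sell 33: 33/663 × $13,543.61 → $674.11
Total COGS = $94.68 + $6,005.76 + $674.11 = $6,774.55
Ending inventory (cost pool remaining) = $12,869.50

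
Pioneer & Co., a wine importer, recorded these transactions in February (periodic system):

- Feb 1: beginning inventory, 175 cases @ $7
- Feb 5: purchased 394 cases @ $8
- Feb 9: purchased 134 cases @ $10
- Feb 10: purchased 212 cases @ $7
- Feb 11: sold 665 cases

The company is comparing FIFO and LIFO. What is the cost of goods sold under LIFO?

FIFO COGS: 175 @ $7 + 394 @ $8 + 96 @ $10 = $5,337
LIFO COGS: 212 @ $7 + 134 @ $10 + 319 @ $8 = $5,376

COGS = $5,376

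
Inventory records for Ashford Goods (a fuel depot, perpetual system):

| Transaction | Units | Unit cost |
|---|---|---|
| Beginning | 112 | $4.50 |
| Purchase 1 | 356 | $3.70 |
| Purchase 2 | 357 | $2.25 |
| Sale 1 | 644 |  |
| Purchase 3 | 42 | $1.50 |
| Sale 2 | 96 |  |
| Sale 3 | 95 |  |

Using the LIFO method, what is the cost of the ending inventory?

Ending inventory = $144.00

Sale 1 (644) [LIFO — newest first]: 357 @ $2.25 + 287 @ $3.70 = $1,865.15
Sale 2 (96) [LIFO — newest first]: 42 @ $1.50 + 54 @ $3.70 = $262.80
Sale 3 (95) [LIFO — newest first]: 15 @ $3.70 + 80 @ $4.50 = $415.50
Total COGS = $1,865.15 + $262.80 + $415.50 = $2,543.45
Ending inventory: 32 @ $4.50 = $144.00
Check: goods available $2,687.45 = COGS $2,543.45 + ending $144.00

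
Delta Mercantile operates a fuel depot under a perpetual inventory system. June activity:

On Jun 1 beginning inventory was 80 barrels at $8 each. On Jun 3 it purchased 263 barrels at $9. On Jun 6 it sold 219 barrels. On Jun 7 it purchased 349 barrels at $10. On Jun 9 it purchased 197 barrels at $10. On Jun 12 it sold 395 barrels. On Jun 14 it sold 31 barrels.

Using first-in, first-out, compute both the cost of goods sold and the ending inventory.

COGS = $6,027; ending inventory = $2,440

Jun 6, 219 sold [FIFO — oldest first]: 80 @ $8 + 139 @ $9 = $1,891
Jun 12, 395 sold [FIFO — oldest first]: 124 @ $9 + 271 @ $10 = $3,826
Jun 14, 31 sold [FIFO — oldest first]: 31 @ $10 = $310
Total COGS = $1,891 + $3,826 + $310 = $6,027
Ending inventory: 47 @ $10 + 197 @ $10 = $2,440
Check: goods available $8,467 = COGS $6,027 + ending $2,440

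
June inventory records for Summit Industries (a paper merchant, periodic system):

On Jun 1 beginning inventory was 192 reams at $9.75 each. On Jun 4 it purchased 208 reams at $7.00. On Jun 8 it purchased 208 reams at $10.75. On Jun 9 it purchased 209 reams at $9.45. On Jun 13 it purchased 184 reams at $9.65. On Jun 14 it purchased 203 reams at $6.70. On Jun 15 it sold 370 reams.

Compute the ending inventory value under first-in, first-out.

Ending inventory = $7,556.75

Jun 15, 370 sold [FIFO — oldest first]: 192 @ $9.75 + 178 @ $7.00 = $3,118.00
Ending inventory: 30 @ $7.00 + 208 @ $10.75 + 209 @ $9.45 + 184 @ $9.65 + 203 @ $6.70 = $7,556.75
Check: goods available $10,674.75 = COGS $3,118.00 + ending $7,556.75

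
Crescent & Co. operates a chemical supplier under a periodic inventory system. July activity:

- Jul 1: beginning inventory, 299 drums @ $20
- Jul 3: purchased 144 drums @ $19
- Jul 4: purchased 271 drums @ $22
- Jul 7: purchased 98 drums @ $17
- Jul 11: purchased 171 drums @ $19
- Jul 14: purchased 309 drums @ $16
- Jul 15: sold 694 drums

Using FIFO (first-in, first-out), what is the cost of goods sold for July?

COGS = $14,238

Jul 15, 694 sold [FIFO — oldest first]: 299 @ $20 + 144 @ $19 + 251 @ $22 = $14,238
Ending inventory: 20 @ $22 + 98 @ $17 + 171 @ $19 + 309 @ $16 = $10,299
Check: goods available $24,537 = COGS $14,238 + ending $10,299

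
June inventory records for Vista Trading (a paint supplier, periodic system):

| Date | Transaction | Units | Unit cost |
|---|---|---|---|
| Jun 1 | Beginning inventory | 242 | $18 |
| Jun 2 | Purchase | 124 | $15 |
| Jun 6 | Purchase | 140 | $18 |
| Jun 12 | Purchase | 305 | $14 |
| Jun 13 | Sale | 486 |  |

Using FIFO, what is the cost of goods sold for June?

COGS = $8,376

Jun 13, 486 sold [FIFO — oldest first]: 242 @ $18 + 124 @ $15 + 120 @ $18 = $8,376
Ending inventory: 20 @ $18 + 305 @ $14 = $4,630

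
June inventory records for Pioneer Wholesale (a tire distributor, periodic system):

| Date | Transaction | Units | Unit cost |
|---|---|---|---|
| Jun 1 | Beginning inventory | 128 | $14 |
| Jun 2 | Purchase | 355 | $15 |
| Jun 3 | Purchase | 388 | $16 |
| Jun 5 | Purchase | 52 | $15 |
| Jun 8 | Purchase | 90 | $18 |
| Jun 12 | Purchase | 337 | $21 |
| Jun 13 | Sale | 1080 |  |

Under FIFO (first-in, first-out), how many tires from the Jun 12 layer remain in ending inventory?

270

Jun 13, 1080 sold [FIFO — oldest first]: 128 @ $14 + 355 @ $15 + 388 @ $16 + 52 @ $15 + 90 @ $18 + 67 @ $21 = $17,132
Ending inventory: 270 @ $21 = $5,670
Check: goods available $22,802 = COGS $17,132 + ending $5,670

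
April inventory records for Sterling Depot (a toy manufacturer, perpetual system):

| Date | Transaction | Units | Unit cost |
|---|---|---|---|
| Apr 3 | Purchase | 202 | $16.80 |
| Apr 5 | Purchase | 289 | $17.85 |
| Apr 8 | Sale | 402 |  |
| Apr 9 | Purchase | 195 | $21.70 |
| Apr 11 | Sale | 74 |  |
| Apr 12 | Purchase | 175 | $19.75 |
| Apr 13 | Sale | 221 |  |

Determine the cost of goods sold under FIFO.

Apr 8, 402 sold [FIFO — oldest first]: 202 @ $16.80 + 200 @ $17.85 = $6,963.60
Apr 11, 74 sold [FIFO — oldest first]: 74 @ $17.85 = $1,320.90
Apr 13, 221 sold [FIFO — oldest first]: 15 @ $17.85 + 195 @ $21.70 + 11 @ $19.75 = $4,716.50
Total COGS = $6,963.60 + $1,320.90 + $4,716.50 = $13,001.00
Ending inventory: 164 @ $19.75 = $3,239.00
Check: goods available $16,240.00 = COGS $13,001.00 + ending $3,239.00

COGS = $13,001.00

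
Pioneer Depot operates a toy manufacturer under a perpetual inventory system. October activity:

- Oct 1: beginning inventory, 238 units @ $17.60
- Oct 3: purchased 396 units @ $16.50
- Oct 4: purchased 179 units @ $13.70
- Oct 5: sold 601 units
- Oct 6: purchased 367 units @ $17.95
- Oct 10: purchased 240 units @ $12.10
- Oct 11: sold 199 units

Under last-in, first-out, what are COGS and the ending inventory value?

Oct 5, 601 sold [LIFO — newest first]: 179 @ $13.70 + 396 @ $16.50 + 26 @ $17.60 = $9,443.90
Oct 11, 199 sold [LIFO — newest first]: 199 @ $12.10 = $2,407.90
Total COGS = $9,443.90 + $2,407.90 = $11,851.80
Ending inventory: 212 @ $17.60 + 367 @ $17.95 + 41 @ $12.10 = $10,814.95

COGS = $11,851.80; ending inventory = $10,814.95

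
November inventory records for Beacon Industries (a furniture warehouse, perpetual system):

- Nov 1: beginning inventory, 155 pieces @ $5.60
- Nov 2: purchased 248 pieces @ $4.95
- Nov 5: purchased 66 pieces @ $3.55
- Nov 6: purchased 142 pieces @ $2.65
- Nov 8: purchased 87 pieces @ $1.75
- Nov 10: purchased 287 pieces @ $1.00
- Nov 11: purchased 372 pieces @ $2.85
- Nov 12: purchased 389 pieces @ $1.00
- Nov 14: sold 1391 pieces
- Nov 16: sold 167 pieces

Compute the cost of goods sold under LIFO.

Nov 14, 1391 sold [LIFO — newest first]: 389 @ $1.00 + 372 @ $2.85 + 287 @ $1.00 + 87 @ $1.75 + 142 @ $2.65 + 66 @ $3.55 + 48 @ $4.95 = $2,736.65
Nov 16, 167 sold [LIFO — newest first]: 167 @ $4.95 = $826.65
Total COGS = $2,736.65 + $826.65 = $3,563.30
Ending inventory: 155 @ $5.60 + 33 @ $4.95 = $1,031.35
Check: goods available $4,594.65 = COGS $3,563.30 + ending $1,031.35

COGS = $3,563.30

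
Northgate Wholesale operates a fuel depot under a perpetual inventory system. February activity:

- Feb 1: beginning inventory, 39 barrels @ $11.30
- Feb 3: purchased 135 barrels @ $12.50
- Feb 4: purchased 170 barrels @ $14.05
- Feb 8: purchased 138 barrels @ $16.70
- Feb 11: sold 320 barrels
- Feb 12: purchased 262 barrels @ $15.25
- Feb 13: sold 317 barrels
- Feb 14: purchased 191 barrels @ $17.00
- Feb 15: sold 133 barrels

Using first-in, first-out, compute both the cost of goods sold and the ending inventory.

Feb 11, 320 sold [FIFO — oldest first]: 39 @ $11.30 + 135 @ $12.50 + 146 @ $14.05 = $4,179.50
Feb 13, 317 sold [FIFO — oldest first]: 24 @ $14.05 + 138 @ $16.70 + 155 @ $15.25 = $5,005.55
Feb 15, 133 sold [FIFO — oldest first]: 107 @ $15.25 + 26 @ $17.00 = $2,073.75
Total COGS = $4,179.50 + $5,005.55 + $2,073.75 = $11,258.80
Ending inventory: 165 @ $17.00 = $2,805.00
Check: goods available $14,063.80 = COGS $11,258.80 + ending $2,805.00

COGS = $11,258.80; ending inventory = $2,805.00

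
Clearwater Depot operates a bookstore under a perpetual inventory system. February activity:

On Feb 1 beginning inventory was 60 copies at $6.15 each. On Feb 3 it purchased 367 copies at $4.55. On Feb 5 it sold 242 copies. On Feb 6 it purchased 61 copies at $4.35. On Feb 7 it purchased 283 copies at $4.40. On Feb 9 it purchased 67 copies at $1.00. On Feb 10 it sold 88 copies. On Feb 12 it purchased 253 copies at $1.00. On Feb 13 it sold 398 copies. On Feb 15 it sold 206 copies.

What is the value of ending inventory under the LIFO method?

Ending inventory = $810.35

Feb 5, 242 sold [LIFO — newest first]: 242 @ $4.55 = $1,101.10
Feb 10, 88 sold [LIFO — newest first]: 67 @ $1.00 + 21 @ $4.40 = $159.40
Feb 13, 398 sold [LIFO — newest first]: 253 @ $1.00 + 145 @ $4.40 = $891.00
Feb 15, 206 sold [LIFO — newest first]: 117 @ $4.40 + 61 @ $4.35 + 28 @ $4.55 = $907.55
Total COGS = $1,101.10 + $159.40 + $891.00 + $907.55 = $3,059.05
Ending inventory: 60 @ $6.15 + 97 @ $4.55 = $810.35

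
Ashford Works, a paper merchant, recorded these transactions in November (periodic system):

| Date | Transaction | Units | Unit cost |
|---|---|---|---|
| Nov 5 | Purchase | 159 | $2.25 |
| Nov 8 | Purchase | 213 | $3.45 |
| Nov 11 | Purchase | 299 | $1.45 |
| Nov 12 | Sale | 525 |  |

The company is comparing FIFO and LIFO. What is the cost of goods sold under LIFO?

FIFO COGS: 159 @ $2.25 + 213 @ $3.45 + 153 @ $1.45 = $1,314.45
LIFO COGS: 299 @ $1.45 + 213 @ $3.45 + 13 @ $2.25 = $1,197.65

COGS = $1,197.65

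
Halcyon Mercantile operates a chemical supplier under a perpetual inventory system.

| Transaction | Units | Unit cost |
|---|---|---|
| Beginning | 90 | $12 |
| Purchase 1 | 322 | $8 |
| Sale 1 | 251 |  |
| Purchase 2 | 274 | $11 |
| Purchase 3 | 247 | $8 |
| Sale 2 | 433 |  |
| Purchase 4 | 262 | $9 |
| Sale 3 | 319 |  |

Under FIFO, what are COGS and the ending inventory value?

Sale 1 (251) [FIFO — oldest first]: 90 @ $12 + 161 @ $8 = $2,368
Sale 2 (433) [FIFO — oldest first]: 161 @ $8 + 272 @ $11 = $4,280
Sale 3 (319) [FIFO — oldest first]: 2 @ $11 + 247 @ $8 + 70 @ $9 = $2,628
Total COGS = $2,368 + $4,280 + $2,628 = $9,276
Ending inventory: 192 @ $9 = $1,728
Check: goods available $11,004 = COGS $9,276 + ending $1,728

COGS = $9,276; ending inventory = $1,728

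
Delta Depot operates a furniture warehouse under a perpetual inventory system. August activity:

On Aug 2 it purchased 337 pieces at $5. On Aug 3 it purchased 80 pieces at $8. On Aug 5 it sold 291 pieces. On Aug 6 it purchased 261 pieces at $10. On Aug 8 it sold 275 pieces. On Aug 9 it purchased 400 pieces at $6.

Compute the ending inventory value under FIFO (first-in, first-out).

Aug 5, 291 sold [FIFO — oldest first]: 291 @ $5 = $1,455
Aug 8, 275 sold [FIFO — oldest first]: 46 @ $5 + 80 @ $8 + 149 @ $10 = $2,360
Total COGS = $1,455 + $2,360 = $3,815
Ending inventory: 112 @ $10 + 400 @ $6 = $3,520
Check: goods available $7,335 = COGS $3,815 + ending $3,520

Ending inventory = $3,520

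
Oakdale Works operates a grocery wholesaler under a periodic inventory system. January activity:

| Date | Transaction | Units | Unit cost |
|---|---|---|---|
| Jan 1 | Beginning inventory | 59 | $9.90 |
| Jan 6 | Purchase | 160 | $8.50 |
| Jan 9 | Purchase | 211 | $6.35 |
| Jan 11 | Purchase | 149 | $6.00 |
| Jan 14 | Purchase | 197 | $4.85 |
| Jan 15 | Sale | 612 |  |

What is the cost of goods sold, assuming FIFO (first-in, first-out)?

COGS = $4,338.00

Jan 15, 612 sold [FIFO — oldest first]: 59 @ $9.90 + 160 @ $8.50 + 211 @ $6.35 + 149 @ $6.00 + 33 @ $4.85 = $4,338.00
Ending inventory: 164 @ $4.85 = $795.40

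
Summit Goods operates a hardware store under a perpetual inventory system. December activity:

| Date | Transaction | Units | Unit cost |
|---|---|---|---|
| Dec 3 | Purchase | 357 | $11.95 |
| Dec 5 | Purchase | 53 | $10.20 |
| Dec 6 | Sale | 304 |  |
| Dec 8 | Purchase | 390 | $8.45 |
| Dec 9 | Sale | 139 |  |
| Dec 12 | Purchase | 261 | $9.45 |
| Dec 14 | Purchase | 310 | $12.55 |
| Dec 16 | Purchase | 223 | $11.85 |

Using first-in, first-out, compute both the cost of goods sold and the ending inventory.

COGS = $5,085.60; ending inventory = $12,016.15

Dec 6, 304 sold [FIFO — oldest first]: 304 @ $11.95 = $3,632.80
Dec 9, 139 sold [FIFO — oldest first]: 53 @ $11.95 + 53 @ $10.20 + 33 @ $8.45 = $1,452.80
Total COGS = $3,632.80 + $1,452.80 = $5,085.60
Ending inventory: 357 @ $8.45 + 261 @ $9.45 + 310 @ $12.55 + 223 @ $11.85 = $12,016.15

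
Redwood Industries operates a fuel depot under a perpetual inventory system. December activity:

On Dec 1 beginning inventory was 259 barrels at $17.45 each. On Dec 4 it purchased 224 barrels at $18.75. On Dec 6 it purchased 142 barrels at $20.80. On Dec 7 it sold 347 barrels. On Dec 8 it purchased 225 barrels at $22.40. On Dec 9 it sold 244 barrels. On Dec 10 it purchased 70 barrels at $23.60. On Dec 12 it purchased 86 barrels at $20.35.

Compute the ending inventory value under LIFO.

Ending inventory = $7,921.65

Dec 7, 347 sold [LIFO — newest first]: 142 @ $20.80 + 205 @ $18.75 = $6,797.35
Dec 9, 244 sold [LIFO — newest first]: 225 @ $22.40 + 19 @ $18.75 = $5,396.25
Total COGS = $6,797.35 + $5,396.25 = $12,193.60
Ending inventory: 259 @ $17.45 + 70 @ $23.60 + 86 @ $20.35 = $7,921.65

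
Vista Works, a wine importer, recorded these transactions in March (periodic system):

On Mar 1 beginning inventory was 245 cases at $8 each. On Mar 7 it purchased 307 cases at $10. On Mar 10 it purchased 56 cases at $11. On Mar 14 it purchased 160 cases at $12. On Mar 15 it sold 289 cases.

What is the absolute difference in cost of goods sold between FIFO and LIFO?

$866

FIFO COGS: 245 @ $8 + 44 @ $10 = $2,400
LIFO COGS: 160 @ $12 + 56 @ $11 + 73 @ $10 = $3,266
Difference = |$2,400 − $3,266| = $866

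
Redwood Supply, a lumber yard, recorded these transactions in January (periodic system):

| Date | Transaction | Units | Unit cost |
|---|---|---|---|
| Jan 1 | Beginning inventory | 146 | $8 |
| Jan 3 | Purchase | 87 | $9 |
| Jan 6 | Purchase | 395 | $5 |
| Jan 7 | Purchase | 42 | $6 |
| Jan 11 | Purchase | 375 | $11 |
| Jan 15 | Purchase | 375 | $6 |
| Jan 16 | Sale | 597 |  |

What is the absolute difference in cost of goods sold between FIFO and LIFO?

$921

FIFO COGS: 146 @ $8 + 87 @ $9 + 364 @ $5 = $3,771
LIFO COGS: 375 @ $6 + 222 @ $11 = $4,692
Difference = |$3,771 − $4,692| = $921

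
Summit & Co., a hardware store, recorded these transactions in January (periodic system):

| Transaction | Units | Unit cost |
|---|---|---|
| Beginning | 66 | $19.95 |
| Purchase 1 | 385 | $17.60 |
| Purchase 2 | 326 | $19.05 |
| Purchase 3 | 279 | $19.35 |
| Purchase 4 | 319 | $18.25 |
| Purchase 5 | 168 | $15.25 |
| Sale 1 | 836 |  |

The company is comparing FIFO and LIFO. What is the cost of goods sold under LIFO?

FIFO COGS: 66 @ $19.95 + 385 @ $17.60 + 326 @ $19.05 + 59 @ $19.35 = $15,444.65
LIFO COGS: 168 @ $15.25 + 319 @ $18.25 + 279 @ $19.35 + 70 @ $19.05 = $15,115.90

COGS = $15,115.90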